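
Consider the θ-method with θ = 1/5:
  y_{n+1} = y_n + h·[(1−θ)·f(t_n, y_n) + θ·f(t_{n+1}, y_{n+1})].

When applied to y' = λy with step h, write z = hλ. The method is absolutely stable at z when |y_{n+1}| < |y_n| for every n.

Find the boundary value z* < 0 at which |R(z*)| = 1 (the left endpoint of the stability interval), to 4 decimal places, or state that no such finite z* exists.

left endpoint -3.3333.

Test eqn y'=λy, z=hλ:
  y_{n+1} = y_n + z·[4/5·y_n + 1/5·y_{n+1}] ⇒ (1 − 1/5z)y_{n+1} = (1 + 4/5z)y_n
  so R(z) = (1 + 4/5z)/(1 − 1/5z).

Solve |R(x)|<1 on ℝ⁻.
x=-0.71: |R|=0.3783
R=−1: 1+4/5x = −1+1/5x ⇒ -3/5x=2 ⇒ x=2/(-3/5)=-3.3333
Confirm numerically:
  x=-2.145: |R|=0.50105 <1
  x=-2.041: |R|=0.44937 <1
  x=-1.919: |R|=0.38676 <1
  x=-1.501: |R|=0.15444 <1
  x=-3.889: |R|=1.18754 >1
  x=-3.517: |R|=1.06469 >1
So |R|<1 on (-3.3333, 0).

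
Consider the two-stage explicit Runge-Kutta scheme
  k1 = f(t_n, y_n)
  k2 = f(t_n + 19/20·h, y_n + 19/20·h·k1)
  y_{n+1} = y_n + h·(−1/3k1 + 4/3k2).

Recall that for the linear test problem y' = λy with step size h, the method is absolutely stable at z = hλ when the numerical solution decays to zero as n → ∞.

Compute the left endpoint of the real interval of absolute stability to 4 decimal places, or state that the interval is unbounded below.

Set f=λy, z=hλ:
  k1=λy_n ⇒ h·k1=z·y_n;  k2=λ(1+19/20z)y_n ⇒ h·k2=z(1+19/20z)y_n
  y_{n+1}/y_n = 1 − 1/3z + 4/3z(1+19/20z) = 1 + z + 19/15z²
  so R(z) = 1 + z + 19/15z².

Boundary: |R(x)|=1, x<0.
x=-1.21: |R|=1.6445
R=1: x+19/15x²=0 ⇒ x=−15/19=-0.7895; min R=1−1/(4·19/15)=0.8026>−1
Confirm numerically:
  x=-0.695: |R|=0.91683 <1
  x=-0.428: |R|=0.80403 <1
  x=-0.416: |R|=0.80320 <1
  x=-0.407: |R|=0.80282 <1
  x=-1.130: |R|=1.48741 >1
  x=-1.008: |R|=1.27901 >1
  x=-0.940: |R|=1.17923 >1
So |R|<1 on (-0.7895, 0).

left endpoint -0.7895.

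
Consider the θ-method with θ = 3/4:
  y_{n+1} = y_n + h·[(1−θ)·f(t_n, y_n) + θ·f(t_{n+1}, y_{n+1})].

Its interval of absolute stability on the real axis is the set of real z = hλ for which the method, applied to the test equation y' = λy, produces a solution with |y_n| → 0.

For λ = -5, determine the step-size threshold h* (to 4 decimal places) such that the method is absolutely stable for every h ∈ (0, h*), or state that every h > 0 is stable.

unbounded; (−∞, 0). Any h>0 works for λ=-5.

Test eqn y'=λy, z=hλ:
  y_{n+1} = y_n + z·[1/4·y_n + 3/4·y_{n+1}] ⇒ (1 − 3/4z)y_{n+1} = (1 + 1/4z)y_n
  R(z) = (1 + 1/4z)/(1 − 3/4z).

Find x<0 with |R(x)|<1.
x=-0.9: |R|=0.4627
x=-2: |R|=0.2000
x=-10: |R|=0.1765
x=-100: |R|=0.3158
θ=3/4≥1/2 ⇒ |1+1/4x|<|1−3/4x| ∀x<0 ⇒ stable on all of ℝ⁻.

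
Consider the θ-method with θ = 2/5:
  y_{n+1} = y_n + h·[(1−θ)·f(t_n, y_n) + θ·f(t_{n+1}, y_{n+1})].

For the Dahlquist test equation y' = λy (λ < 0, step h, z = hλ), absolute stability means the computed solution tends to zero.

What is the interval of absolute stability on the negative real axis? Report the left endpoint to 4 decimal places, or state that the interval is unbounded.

On y'=λy, z=hλ:
  y_{n+1} = y_n + z·[3/5·y_n + 2/5·y_{n+1}] ⇒ (1 − 2/5z)y_{n+1} = (1 + 3/5z)y_n
  so R(z) = (1 + 3/5z)/(1 − 2/5z).

Need |R(x)|<1, x<0.
x=-0.37: |R|=0.6777
R=−1: 1+3/5x = −1+2/5x ⇒ -1/5x=2 ⇒ x=2/(-1/5)=-10.0000
Confirm numerically:
  x=-8.111: |R|=0.91099 <1
  x=-7.060: |R|=0.84623 <1
  x=-6.100: |R|=0.77326 <1
  x=-4.136: |R|=0.55817 <1
  x=-10.594: |R|=1.02268 >1
  x=-10.478: |R|=1.01842 >1
Interval (-10.0000, 0).

(-10.0000, 0).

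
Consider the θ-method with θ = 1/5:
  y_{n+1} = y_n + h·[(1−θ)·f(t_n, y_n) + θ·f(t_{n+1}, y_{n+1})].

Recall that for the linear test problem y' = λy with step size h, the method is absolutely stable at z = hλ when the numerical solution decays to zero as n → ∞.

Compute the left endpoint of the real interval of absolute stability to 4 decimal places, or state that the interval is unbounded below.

left endpoint -3.3333.

On y'=λy, z=hλ:
  y_{n+1} = y_n + z·[4/5·y_n + 1/5·y_{n+1}] ⇒ (1 − 1/5z)y_{n+1} = (1 + 4/5z)y_n
  R(z) = (1 + 4/5z)/(1 − 1/5z).

Need |R(x)|<1, x<0.
x=-1.35: |R|=0.0630
R=−1: 1+4/5x = −1+1/5x ⇒ -3/5x=2 ⇒ x=2/(-3/5)=-3.3333
Confirm numerically:
  x=-2.392: |R|=0.61797 <1
  x=-1.679: |R|=0.25692 <1
  x=-1.672: |R|=0.25300 <1
  x=-3.711: |R|=1.13007 >1
  x=-3.451: |R|=1.04177 >1
Interval (-3.3333, 0).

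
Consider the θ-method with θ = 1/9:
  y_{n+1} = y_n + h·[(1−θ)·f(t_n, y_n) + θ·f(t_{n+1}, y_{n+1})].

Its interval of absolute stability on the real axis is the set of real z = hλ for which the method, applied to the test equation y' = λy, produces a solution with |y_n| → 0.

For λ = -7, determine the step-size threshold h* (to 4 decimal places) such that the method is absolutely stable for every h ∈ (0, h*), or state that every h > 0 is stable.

(-2.5714,0); λ=-7 ⇒ h* = (18/7)/7 = 0.3673.

On y'=λy, z=hλ:
  y_{n+1} = y_n + z·[8/9·y_n + 1/9·y_{n+1}] ⇒ (1 − 1/9z)y_{n+1} = (1 + 8/9z)y_n
  Hence R(z) = (1 + 8/9z)/(1 − 1/9z).

Boundary: |R(x)|=1, x<0.
x=-0.53: |R|=0.4995
R=−1: 1+8/9x = −1+1/9x ⇒ -7/9x=2 ⇒ x=2/(-7/9)=-2.5714
Confirm numerically:
  x=-2.069: |R|=0.68227 <1
  x=-1.572: |R|=0.33825 <1
  x=-1.404: |R|=0.21453 <1
  x=-1.245: |R|=0.09370 <1
  x=-2.965: |R|=1.23025 >1
  x=-2.620: |R|=1.02926 >1
Stable set (-2.5714, 0).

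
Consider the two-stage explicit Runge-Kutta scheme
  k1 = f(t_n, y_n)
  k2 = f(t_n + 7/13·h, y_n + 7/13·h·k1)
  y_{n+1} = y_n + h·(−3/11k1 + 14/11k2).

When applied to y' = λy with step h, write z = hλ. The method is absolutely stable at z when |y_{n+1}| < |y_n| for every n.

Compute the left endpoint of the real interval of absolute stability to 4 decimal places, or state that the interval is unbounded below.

Test eqn y'=λy, z=hλ:
  k1=λy_n ⇒ h·k1=z·y_n;  k2=λ(1+7/13z)y_n ⇒ h·k2=z(1+7/13z)y_n
  y_{n+1}/y_n = 1 − 3/11z + 14/11z(1+7/13z) = 1 + z + 98/143z²
  so R(z) = 1 + z + 98/143z².

Boundary: |R(x)|=1, x<0.
x=-1.12: |R|=0.7397
R=1: x+98/143x²=0 ⇒ x=−143/98=-1.4592; min R=1−1/(4·98/143)=0.6352>−1
Confirm numerically:
  x=-1.372: |R|=0.91803 <1
  x=-1.176: |R|=0.77177 <1
  x=-1.150: |R|=0.75633 <1
  x=-1.014: |R|=0.69064 <1
  x=-1.610: |R|=1.16640 >1
  x=-1.599: |R|=1.15321 >1
Stable set (-1.4592, 0).

left endpoint -1.4592.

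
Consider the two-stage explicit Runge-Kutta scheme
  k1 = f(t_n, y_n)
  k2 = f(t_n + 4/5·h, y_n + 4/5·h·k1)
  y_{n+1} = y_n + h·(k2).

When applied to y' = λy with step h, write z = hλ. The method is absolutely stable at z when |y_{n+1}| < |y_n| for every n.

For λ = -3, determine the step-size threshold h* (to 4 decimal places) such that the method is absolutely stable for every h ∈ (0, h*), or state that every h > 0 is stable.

Set f=λy, z=hλ:
  k1=λy_n ⇒ h·k1=z·y_n;  k2=λ(1+4/5z)y_n ⇒ h·k2=z(1+4/5z)y_n
  y_{n+1}/y_n = 1 + z(1+4/5z) = 1 + z + 4/5z²
  R(z) = 1 + z + 4/5z².

Find x<0 with |R(x)|<1.
x=-1.57: |R|=1.4019
R=1: x+4/5x²=0 ⇒ x=−5/4=-1.2500; min R=1−1/(4·4/5)=0.6875>−1
Confirm numerically:
  x=-0.939: |R|=0.76638 <1
  x=-0.892: |R|=0.74453 <1
  x=-0.876: |R|=0.73790 <1
  x=-0.810: |R|=0.71488 <1
  x=-1.789: |R|=1.77142 >1
  x=-1.626: |R|=1.48910 >1
  x=-1.398: |R|=1.16552 >1
So |R|<1 on (-1.2500, 0).

(-1.2500,0); λ=-3 ⇒ h* = (5/4)/3 = 0.4167.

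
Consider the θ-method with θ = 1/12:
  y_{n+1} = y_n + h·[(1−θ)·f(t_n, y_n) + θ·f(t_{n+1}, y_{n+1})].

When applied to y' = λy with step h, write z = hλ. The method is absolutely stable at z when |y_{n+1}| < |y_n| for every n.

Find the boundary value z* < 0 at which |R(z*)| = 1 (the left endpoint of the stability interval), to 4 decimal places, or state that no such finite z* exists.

Test eqn y'=λy, z=hλ:
  y_{n+1} = y_n + z·[11/12·y_n + 1/12·y_{n+1}] ⇒ (1 − 1/12z)y_{n+1} = (1 + 11/12z)y_n
  Hence R(z) = (1 + 11/12z)/(1 − 1/12z).

Solve |R(x)|<1 on ℝ⁻.
x=-0.64: |R|=0.3924
R=−1: 1+11/12x = −1+1/12x ⇒ -5/6x=2 ⇒ x=2/(-5/6)=-2.4000
Confirm numerically:
  x=-2.257: |R|=0.89970 <1
  x=-1.855: |R|=0.60664 <1
  x=-1.077: |R|=0.01170 <1
  x=-2.935: |R|=1.35822 >1
  x=-2.738: |R|=1.22934 >1
Stable set (-2.4000, 0).

z* = -2.4000.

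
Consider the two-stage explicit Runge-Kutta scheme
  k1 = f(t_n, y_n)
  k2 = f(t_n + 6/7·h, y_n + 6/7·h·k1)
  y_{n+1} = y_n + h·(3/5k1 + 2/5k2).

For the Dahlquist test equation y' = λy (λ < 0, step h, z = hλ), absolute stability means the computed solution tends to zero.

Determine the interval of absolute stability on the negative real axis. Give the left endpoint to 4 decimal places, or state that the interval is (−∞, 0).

On y'=λy, z=hλ:
  k1=λy_n ⇒ h·k1=z·y_n;  k2=λ(1+6/7z)y_n ⇒ h·k2=z(1+6/7z)y_n
  y_{n+1}/y_n = 1 + 3/5z + 2/5z(1+6/7z) = 1 + z + 12/35z²
  Hence R(z) = 1 + z + 12/35z².

Need |R(x)|<1, x<0.
x=-1.04: |R|=0.3308
R=1: x+12/35x²=0 ⇒ x=−35/12=-2.9167; min R=1−1/(4·12/35)=0.2708>−1
Confirm numerically:
  x=-2.805: |R|=0.89261 <1
  x=-2.070: |R|=0.39911 <1
  x=-1.285: |R|=0.28113 <1
  x=-3.216: |R|=1.33005 >1
  x=-3.155: |R|=1.25781 >1
  x=-2.981: |R|=1.06575 >1
So |R|<1 on (-2.9167, 0).

z∈(-2.9167,0).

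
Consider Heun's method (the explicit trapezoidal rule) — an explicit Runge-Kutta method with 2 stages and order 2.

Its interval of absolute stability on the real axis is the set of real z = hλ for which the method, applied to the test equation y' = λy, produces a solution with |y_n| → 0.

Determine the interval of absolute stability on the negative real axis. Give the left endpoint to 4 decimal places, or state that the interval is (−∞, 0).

On y'=λy, z=hλ:
  order 2, 2-stage ⇒ R(z)=1+z+z^2/2
  (e.g. R(-0.65)=0.56125, |R|=0.56125)

Need |R(x)|<1, x<0.
x=-0.65: |R|=0.5613
|R(-1.94)|=0.9418 |R(-1.48)|=0.6152 |R(-1.3)|=0.5450
Bisect:
  x_lo=-2.3664 |R|=1.4335  x_hi=-0.2779 |R|=0.7607
  mid=-1.32212 |R|=0.55188 →hi
  mid=-1.84425 |R|=0.85638 →hi
  mid=-2.10531 |R|=1.11086 →lo
  mid=-1.97478 |R|=0.97510 →hi
  mid=-2.04005 |R|=1.04085 →lo
  mid=-2.00741 |R|=1.00744 →lo
  mid=-1.99110 |R|=0.99114 →hi
  mid=-1.99926 |R|=0.99926 →hi
  mid=-2.00333 |R|=1.00334 →lo
  ...
  [-2.00002,-1.99989] ⇒ x*=-2.0000
Interval (-2.0000, 0).

(-2.0000, 0).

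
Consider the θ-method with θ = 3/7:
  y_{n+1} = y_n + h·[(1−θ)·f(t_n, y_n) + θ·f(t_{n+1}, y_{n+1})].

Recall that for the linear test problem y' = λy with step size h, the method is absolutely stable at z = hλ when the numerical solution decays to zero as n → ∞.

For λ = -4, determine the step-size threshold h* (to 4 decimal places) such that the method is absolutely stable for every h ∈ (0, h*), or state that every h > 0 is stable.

(-14.0000,0); λ=-4 ⇒ h* = (14)/4 = 3.5000.

With y'=λy (z=hλ):
  y_{n+1} = y_n + z·[4/7·y_n + 3/7·y_{n+1}] ⇒ (1 − 3/7z)y_{n+1} = (1 + 4/7z)y_n
  R(z) = (1 + 4/7z)/(1 − 3/7z).

Solve |R(x)|<1 on ℝ⁻.
x=-1.38: |R|=0.1329
R=−1: 1+4/7x = −1+3/7x ⇒ -1/7x=2 ⇒ x=2/(-1/7)=-14.0000
Confirm numerically:
  x=-13.292: |R|=0.98490 <1
  x=-10.249: |R|=0.90063 <1
  x=-7.530: |R|=0.78135 <1
  x=-14.202: |R|=1.00407 >1
  x=-14.123: |R|=1.00249 >1
Stable set (-14.0000, 0).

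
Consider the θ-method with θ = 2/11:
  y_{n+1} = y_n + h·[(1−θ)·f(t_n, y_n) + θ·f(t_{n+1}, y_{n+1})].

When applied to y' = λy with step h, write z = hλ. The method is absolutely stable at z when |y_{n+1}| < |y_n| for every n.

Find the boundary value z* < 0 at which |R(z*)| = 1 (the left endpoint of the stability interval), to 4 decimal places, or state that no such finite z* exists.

On y'=λy, z=hλ:
  y_{n+1} = y_n + z·[9/11·y_n + 2/11·y_{n+1}] ⇒ (1 − 2/11z)y_{n+1} = (1 + 9/11z)y_n
  ⇒ R(z) = (1 + 9/11z)/(1 − 2/11z).

Need |R(x)|<1, x<0.
x=-1.42: |R|=0.1286
R=−1: 1+9/11x = −1+2/11x ⇒ -7/11x=2 ⇒ x=2/(-7/11)=-3.1429
Confirm numerically:
  x=-2.935: |R|=0.91375 <1
  x=-2.072: |R|=0.50502 <1
  x=-1.685: |R|=0.28984 <1
  x=-1.552: |R|=0.21044 <1
  x=-3.722: |R|=1.21980 >1
  x=-3.721: |R|=1.21944 >1
  x=-3.220: |R|=1.03096 >1
Stable set (-3.1429, 0).

left endpoint -3.1429.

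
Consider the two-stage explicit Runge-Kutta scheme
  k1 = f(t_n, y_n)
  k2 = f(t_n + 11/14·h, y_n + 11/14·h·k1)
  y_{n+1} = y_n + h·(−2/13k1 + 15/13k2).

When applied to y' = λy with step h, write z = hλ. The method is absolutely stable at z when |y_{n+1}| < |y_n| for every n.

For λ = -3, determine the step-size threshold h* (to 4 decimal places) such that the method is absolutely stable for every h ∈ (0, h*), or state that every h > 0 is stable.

Set f=λy, z=hλ:
  k1=λy_n ⇒ h·k1=z·y_n;  k2=λ(1+11/14z)y_n ⇒ h·k2=z(1+11/14z)y_n
  y_{n+1}/y_n = 1 − 2/13z + 15/13z(1+11/14z) = 1 + z + 165/182z²
  so R(z) = 1 + z + 165/182z².

Need |R(x)|<1, x<0.
x=-0.98: |R|=0.8907
R=1: x+165/182x²=0 ⇒ x=−182/165=-1.1030; min R=1−1/(4·165/182)=0.7242>−1
Confirm numerically:
  x=-1.043: |R|=0.94324 <1
  x=-0.887: |R|=0.82628 <1
  x=-0.676: |R|=0.73829 <1
  x=-1.703: |R|=1.92631 >1
  x=-1.158: |R|=1.05771 >1
  x=-1.134: |R|=1.03184 >1
Stable set (-1.1030, 0).

(-1.1030,0); λ=-3 ⇒ h* = (182/165)/3 = 0.3677.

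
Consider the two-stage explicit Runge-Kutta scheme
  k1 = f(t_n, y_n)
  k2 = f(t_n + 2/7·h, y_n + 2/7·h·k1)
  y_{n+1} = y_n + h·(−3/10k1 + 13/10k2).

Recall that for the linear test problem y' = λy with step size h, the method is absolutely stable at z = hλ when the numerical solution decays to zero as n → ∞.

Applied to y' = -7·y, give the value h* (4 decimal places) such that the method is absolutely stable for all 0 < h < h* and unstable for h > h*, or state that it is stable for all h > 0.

(-2.6923,0); λ=-7 ⇒ h* = (35/13)/7 = 0.3846.

Test eqn y'=λy, z=hλ:
  k1=λy_n ⇒ h·k1=z·y_n;  k2=λ(1+2/7z)y_n ⇒ h·k2=z(1+2/7z)y_n
  y_{n+1}/y_n = 1 − 3/10z + 13/10z(1+2/7z) = 1 + z + 13/35z²
  ⇒ R(z) = 1 + z + 13/35z².

Find x<0 with |R(x)|<1.
x=-1.42: |R|=0.3289
R=1: x+13/35x²=0 ⇒ x=−35/13=-2.6923; min R=1−1/(4·13/35)=0.3269>−1
Confirm numerically:
  x=-2.468: |R|=0.79438 <1
  x=-1.977: |R|=0.47474 <1
  x=-1.706: |R|=0.37502 <1
  x=-1.545: |R|=0.34161 <1
  x=-2.933: |R|=1.26221 >1
  x=-2.733: |R|=1.04131 >1
So |R|<1 on (-2.6923, 0).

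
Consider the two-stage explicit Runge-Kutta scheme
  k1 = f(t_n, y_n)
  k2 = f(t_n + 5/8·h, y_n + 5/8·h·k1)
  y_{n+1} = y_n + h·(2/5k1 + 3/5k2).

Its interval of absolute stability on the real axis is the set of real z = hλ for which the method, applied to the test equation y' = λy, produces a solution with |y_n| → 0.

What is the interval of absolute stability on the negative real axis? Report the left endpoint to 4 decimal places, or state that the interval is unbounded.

On y'=λy, z=hλ:
  k1=λy_n ⇒ h·k1=z·y_n;  k2=λ(1+5/8z)y_n ⇒ h·k2=z(1+5/8z)y_n
  y_{n+1}/y_n = 1 + 2/5z + 3/5z(1+5/8z) = 1 + z + 3/8z²
  ⇒ R(z) = 1 + z + 3/8z².

Boundary: |R(x)|=1, x<0.
x=-0.47: |R|=0.6128
R=1: x+3/8x²=0 ⇒ x=−8/3=-2.6667; min R=1−1/(4·3/8)=0.3333>−1
Confirm numerically:
  x=-2.578: |R|=0.91428 <1
  x=-2.167: |R|=0.59396 <1
  x=-2.124: |R|=0.56777 <1
  x=-1.551: |R|=0.35110 <1
  x=-2.939: |R|=1.30015 >1
  x=-2.699: |R|=1.03273 >1
So |R|<1 on (-2.6667, 0).

(-2.6667, 0).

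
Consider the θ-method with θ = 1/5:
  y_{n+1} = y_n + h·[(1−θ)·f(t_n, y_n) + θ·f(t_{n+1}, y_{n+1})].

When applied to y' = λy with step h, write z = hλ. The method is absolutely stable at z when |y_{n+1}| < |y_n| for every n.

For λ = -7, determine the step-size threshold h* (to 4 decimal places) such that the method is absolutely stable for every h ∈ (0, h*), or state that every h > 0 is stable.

Set f=λy, z=hλ:
  y_{n+1} = y_n + z·[4/5·y_n + 1/5·y_{n+1}] ⇒ (1 − 1/5z)y_{n+1} = (1 + 4/5z)y_n
  R(z) = (1 + 4/5z)/(1 − 1/5z).

Need |R(x)|<1, x<0.
x=-0.32: |R|=0.6992
R=−1: 1+4/5x = −1+1/5x ⇒ -3/5x=2 ⇒ x=2/(-3/5)=-3.3333
Confirm numerically:
  x=-3.047: |R|=0.89325 <1
  x=-2.680: |R|=0.74479 <1
  x=-2.505: |R|=0.66889 <1
  x=-3.720: |R|=1.13303 >1
  x=-3.623: |R|=1.10078 >1
  x=-3.410: |R|=1.02735 >1
So |R|<1 on (-3.3333, 0).

(-3.3333,0); λ=-7 ⇒ h* = (10/3)/7 = 0.4762.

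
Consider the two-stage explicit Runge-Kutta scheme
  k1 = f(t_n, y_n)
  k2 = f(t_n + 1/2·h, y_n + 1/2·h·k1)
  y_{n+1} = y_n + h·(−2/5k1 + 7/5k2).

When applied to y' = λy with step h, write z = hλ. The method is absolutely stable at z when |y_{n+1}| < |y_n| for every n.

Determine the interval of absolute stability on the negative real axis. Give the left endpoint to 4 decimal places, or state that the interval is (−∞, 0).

z∈(-1.4286,0).

On y'=λy, z=hλ:
  k1=λy_n ⇒ h·k1=z·y_n;  k2=λ(1+1/2z)y_n ⇒ h·k2=z(1+1/2z)y_n
  y_{n+1}/y_n = 1 − 2/5z + 7/5z(1+1/2z) = 1 + z + 7/10z²
  R(z) = 1 + z + 7/10z².

Need |R(x)|<1, x<0.
x=-1.01: |R|=0.7041
R=1: x+7/10x²=0 ⇒ x=−10/7=-1.4286; min R=1−1/(4·7/10)=0.6429>−1
Confirm numerically:
  x=-1.246: |R|=0.84076 <1
  x=-1.155: |R|=0.77882 <1
  x=-0.989: |R|=0.69568 <1
  x=-1.669: |R|=1.28089 >1
  x=-1.666: |R|=1.27689 >1
Interval (-1.4286, 0).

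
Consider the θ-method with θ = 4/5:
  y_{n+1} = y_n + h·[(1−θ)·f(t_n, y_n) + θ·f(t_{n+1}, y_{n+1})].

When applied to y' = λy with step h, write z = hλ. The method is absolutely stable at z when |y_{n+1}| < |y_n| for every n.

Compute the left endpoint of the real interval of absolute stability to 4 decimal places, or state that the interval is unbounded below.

interval (−∞, 0).

Set f=λy, z=hλ:
  y_{n+1} = y_n + z·[1/5·y_n + 4/5·y_{n+1}] ⇒ (1 − 4/5z)y_{n+1} = (1 + 1/5z)y_n
  ⇒ R(z) = (1 + 1/5z)/(1 − 4/5z).

Find x<0 with |R(x)|<1.
x=-1.47: |R|=0.3244
x=-2: |R|=0.2308
x=-10: |R|=0.1111
x=-100: |R|=0.2346
θ=4/5≥1/2 ⇒ |1+1/5x|<|1−4/5x| ∀x<0 ⇒ unbounded interval.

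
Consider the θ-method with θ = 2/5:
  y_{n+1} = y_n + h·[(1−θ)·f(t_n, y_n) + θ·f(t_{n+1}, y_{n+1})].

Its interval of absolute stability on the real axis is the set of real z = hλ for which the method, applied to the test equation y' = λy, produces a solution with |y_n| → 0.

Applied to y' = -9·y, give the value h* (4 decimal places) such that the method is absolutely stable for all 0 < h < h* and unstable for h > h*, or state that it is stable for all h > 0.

(-10.0000,0); λ=-9 ⇒ h* = (10)/9 = 1.1111.

Set f=λy, z=hλ:
  y_{n+1} = y_n + z·[3/5·y_n + 2/5·y_{n+1}] ⇒ (1 − 2/5z)y_{n+1} = (1 + 3/5z)y_n
  R(z) = (1 + 3/5z)/(1 − 2/5z).

Solve |R(x)|<1 on ℝ⁻.
x=-1.51: |R|=0.0586
R=−1: 1+3/5x = −1+2/5x ⇒ -1/5x=2 ⇒ x=2/(-1/5)=-10.0000
Confirm numerically:
  x=-8.233: |R|=0.91768 <1
  x=-8.004: |R|=0.90499 <1
  x=-6.171: |R|=0.77921 <1
  x=-5.203: |R|=0.68863 <1
  x=-10.578: |R|=1.02210 >1
  x=-10.473: |R|=1.01823 >1
  x=-10.304: |R|=1.01187 >1
So |R|<1 on (-10.0000, 0).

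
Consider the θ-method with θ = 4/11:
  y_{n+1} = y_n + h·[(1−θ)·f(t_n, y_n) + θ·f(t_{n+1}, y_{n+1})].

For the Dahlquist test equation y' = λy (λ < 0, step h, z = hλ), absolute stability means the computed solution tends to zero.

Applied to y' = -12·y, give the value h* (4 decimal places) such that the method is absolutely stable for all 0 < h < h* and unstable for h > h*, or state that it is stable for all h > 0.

(-7.3333,0); λ=-12 ⇒ h* = (22/3)/12 = 0.6111.

Set f=λy, z=hλ:
  y_{n+1} = y_n + z·[7/11·y_n + 4/11·y_{n+1}] ⇒ (1 − 4/11z)y_{n+1} = (1 + 7/11z)y_n
  R(z) = (1 + 7/11z)/(1 − 4/11z).

Find x<0 with |R(x)|<1.
x=-1.23: |R|=0.1501
R=−1: 1+7/11x = −1+4/11x ⇒ -3/11x=2 ⇒ x=2/(-3/11)=-7.3333
Confirm numerically:
  x=-7.151: |R|=0.98619 <1
  x=-6.194: |R|=0.90446 <1
  x=-5.091: |R|=0.78552 <1
  x=-3.289: |R|=0.49772 <1
  x=-7.923: |R|=1.04144 >1
  x=-7.709: |R|=1.02694 >1
  x=-7.676: |R|=1.02465 >1
Stable set (-7.3333, 0).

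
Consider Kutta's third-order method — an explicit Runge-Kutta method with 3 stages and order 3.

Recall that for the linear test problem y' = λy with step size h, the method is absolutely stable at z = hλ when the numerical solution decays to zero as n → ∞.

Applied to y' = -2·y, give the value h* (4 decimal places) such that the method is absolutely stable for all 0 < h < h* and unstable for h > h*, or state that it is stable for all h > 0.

(-2.5127,0); λ=-2 ⇒ h* = 1.2564.

Set f=λy, z=hλ:
  order 3, 3-stage ⇒ R(z)=1+z+z^2/2+z^3/6
  (e.g. R(-1.61)=-0.00950, |R|=0.00950)

Solve |R(x)|<1 on ℝ⁻.
x=-1.61: |R|=0.0095
|R(-2.25)|=0.6172 |R(-1.53)|=0.0435 |R(-1.43)|=0.1051
Bisect:
  x_lo=-3.3469 |R|=2.9944  x_hi=-0.2423 |R|=0.7847
  mid=-1.79457 |R|=0.14756 →hi
  mid=-2.57072 |R|=1.09790 →lo
  mid=-2.18265 |R|=0.53367 →hi
  mid=-2.37668 |R|=0.78987 →hi
  mid=-2.47370 |R|=0.93695 →hi
  mid=-2.52221 |R|=1.01563 →lo
  mid=-2.49796 |R|=0.97585 →hi
  mid=-2.51008 |R|=0.99563 →hi
  ...
  [-2.51293,-2.51274] ⇒ x*=-2.5127
Interval (-2.5127, 0).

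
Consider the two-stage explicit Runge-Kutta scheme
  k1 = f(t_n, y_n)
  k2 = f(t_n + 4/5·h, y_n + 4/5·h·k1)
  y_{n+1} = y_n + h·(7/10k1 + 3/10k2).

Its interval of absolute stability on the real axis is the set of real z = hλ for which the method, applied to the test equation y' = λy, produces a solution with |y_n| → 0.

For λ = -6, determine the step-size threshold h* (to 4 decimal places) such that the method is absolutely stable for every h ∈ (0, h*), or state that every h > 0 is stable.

On y'=λy, z=hλ:
  k1=λy_n ⇒ h·k1=z·y_n;  k2=λ(1+4/5z)y_n ⇒ h·k2=z(1+4/5z)y_n
  y_{n+1}/y_n = 1 + 7/10z + 3/10z(1+4/5z) = 1 + z + 6/25z²
  Hence R(z) = 1 + z + 6/25z².

Find x<0 with |R(x)|<1.
x=-1.42: |R|=0.0639
R=1: x+6/25x²=0 ⇒ x=−25/6=-4.1667; min R=1−1/(4·6/25)=-0.0417>−1
Confirm numerically:
  x=-3.365: |R|=0.35257 <1
  x=-2.890: |R|=0.11450 <1
  x=-2.468: |R|=0.00615 <1
  x=-2.392: |R|=0.01880 <1
  x=-4.746: |R|=1.65988 >1
  x=-4.624: |R|=1.50753 >1
  x=-4.313: |R|=1.15147 >1
Stable set (-4.1667, 0).

(-4.1667,0); λ=-6 ⇒ h* = (25/6)/6 = 0.6944.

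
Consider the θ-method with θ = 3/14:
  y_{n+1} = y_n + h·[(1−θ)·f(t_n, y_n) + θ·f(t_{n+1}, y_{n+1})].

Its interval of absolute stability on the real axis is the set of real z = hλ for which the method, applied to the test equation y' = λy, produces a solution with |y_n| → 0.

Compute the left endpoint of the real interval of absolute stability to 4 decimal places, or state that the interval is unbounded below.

With y'=λy (z=hλ):
  y_{n+1} = y_n + z·[11/14·y_n + 3/14·y_{n+1}] ⇒ (1 − 3/14z)y_{n+1} = (1 + 11/14z)y_n
  Hence R(z) = (1 + 11/14z)/(1 − 3/14z).

Find x<0 with |R(x)|<1.
x=-0.58: |R|=0.4841
R=−1: 1+11/14x = −1+3/14x ⇒ -4/7x=2 ⇒ x=2/(-4/7)=-3.5000
Confirm numerically:
  x=-2.032: |R|=0.41561 <1
  x=-1.954: |R|=0.37730 <1
  x=-1.850: |R|=0.32481 <1
  x=-3.931: |R|=1.13368 >1
  x=-3.880: |R|=1.11856 >1
  x=-3.628: |R|=1.04115 >1
Stable set (-3.5000, 0).

left endpoint -3.5000.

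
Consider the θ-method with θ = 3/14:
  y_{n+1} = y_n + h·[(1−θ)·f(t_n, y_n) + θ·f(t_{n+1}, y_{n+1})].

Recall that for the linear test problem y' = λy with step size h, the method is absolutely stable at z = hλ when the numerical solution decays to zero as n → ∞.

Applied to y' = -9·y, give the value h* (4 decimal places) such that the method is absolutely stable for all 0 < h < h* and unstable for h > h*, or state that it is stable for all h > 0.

(-3.5000,0); λ=-9 ⇒ h* = (7/2)/9 = 0.3889.

Set f=λy, z=hλ:
  y_{n+1} = y_n + z·[11/14·y_n + 3/14·y_{n+1}] ⇒ (1 − 3/14z)y_{n+1} = (1 + 11/14z)y_n
  ⇒ R(z) = (1 + 11/14z)/(1 − 3/14z).

Need |R(x)|<1, x<0.
x=-1.32: |R|=0.0290
R=−1: 1+11/14x = −1+3/14x ⇒ -4/7x=2 ⇒ x=2/(-4/7)=-3.5000
Confirm numerically:
  x=-2.219: |R|=0.50390 <1
  x=-2.080: |R|=0.43874 <1
  x=-1.891: |R|=0.34570 <1
  x=-4.010: |R|=1.15674 >1
  x=-3.821: |R|=1.10085 >1
  x=-3.615: |R|=1.03703 >1
So |R|<1 on (-3.5000, 0).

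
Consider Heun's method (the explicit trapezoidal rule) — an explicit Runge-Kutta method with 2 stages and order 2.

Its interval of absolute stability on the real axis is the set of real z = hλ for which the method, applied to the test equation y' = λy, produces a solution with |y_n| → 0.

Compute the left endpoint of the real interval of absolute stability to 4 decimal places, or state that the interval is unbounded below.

With y'=λy (z=hλ):
  order 2, 2-stage ⇒ R(z)=1+z+z^2/2
  (e.g. R(-0.88)=0.50720, |R|=0.50720)

Find x<0 with |R(x)|<1.
x=-0.88: |R|=0.5072
|R(-1.87)|=0.8785 |R(-1.66)|=0.7178 |R(-1.16)|=0.5128
Bisect:
  x_lo=-2.3045 |R|=1.3508  x_hi=-0.1069 |R|=0.8988
  mid=-1.20570 |R|=0.52116 →hi
  mid=-1.75508 |R|=0.78507 →hi
  mid=-2.02976 |R|=1.03021 →lo
  mid=-1.89242 |R|=0.89821 →hi
  mid=-1.96109 |R|=0.96185 →hi
  mid=-1.99543 |R|=0.99544 →hi
  mid=-2.01260 |R|=1.01268 →lo
  mid=-2.00401 |R|=1.00402 →lo
  mid=-1.99972 |R|=0.99972 →hi
  ...
  [-2.00012,-1.99999] ⇒ x*=-2.0000
Stable set (-2.0000, 0).

z* = -2.0000.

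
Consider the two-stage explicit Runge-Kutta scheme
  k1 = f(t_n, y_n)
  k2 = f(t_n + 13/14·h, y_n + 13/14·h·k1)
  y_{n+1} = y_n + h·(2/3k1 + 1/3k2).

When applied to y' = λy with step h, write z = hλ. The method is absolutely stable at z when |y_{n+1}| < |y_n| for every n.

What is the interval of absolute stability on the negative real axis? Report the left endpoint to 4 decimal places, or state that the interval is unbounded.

Set f=λy, z=hλ:
  k1=λy_n ⇒ h·k1=z·y_n;  k2=λ(1+13/14z)y_n ⇒ h·k2=z(1+13/14z)y_n
  y_{n+1}/y_n = 1 + 2/3z + 1/3z(1+13/14z) = 1 + z + 13/42z²
  Hence R(z) = 1 + z + 13/42z².

Need |R(x)|<1, x<0.
x=-1.64: |R|=0.1925
R=1: x+13/42x²=0 ⇒ x=−42/13=-3.2308; min R=1−1/(4·13/42)=0.1923>−1
Confirm numerically:
  x=-2.847: |R|=0.66182 <1
  x=-2.699: |R|=0.55576 <1
  x=-2.286: |R|=0.33151 <1
  x=-1.819: |R|=0.20514 <1
  x=-3.644: |R|=1.46608 >1
  x=-3.491: |R|=1.28119 >1
  x=-3.352: |R|=1.12578 >1
Stable set (-3.2308, 0).

z∈(-3.2308,0).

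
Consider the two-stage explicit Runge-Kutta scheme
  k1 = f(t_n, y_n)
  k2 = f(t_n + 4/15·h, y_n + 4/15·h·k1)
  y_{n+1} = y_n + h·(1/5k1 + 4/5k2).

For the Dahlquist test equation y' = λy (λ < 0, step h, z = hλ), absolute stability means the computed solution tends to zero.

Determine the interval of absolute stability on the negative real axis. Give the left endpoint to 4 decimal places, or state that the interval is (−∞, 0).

z∈(-4.6875,0).

With y'=λy (z=hλ):
  k1=λy_n ⇒ h·k1=z·y_n;  k2=λ(1+4/15z)y_n ⇒ h·k2=z(1+4/15z)y_n
  y_{n+1}/y_n = 1 + 1/5z + 4/5z(1+4/15z) = 1 + z + 16/75z²
  Hence R(z) = 1 + z + 16/75z².

Boundary: |R(x)|=1, x<0.
x=-0.64: |R|=0.4474
R=1: x+16/75x²=0 ⇒ x=−75/16=-4.6875; min R=1−1/(4·16/75)=-0.1719>−1
Confirm numerically:
  x=-4.560: |R|=0.87597 <1
  x=-4.518: |R|=0.83663 <1
  x=-3.013: |R|=0.07632 <1
  x=-5.237: |R|=1.61392 >1
  x=-5.116: |R|=1.46767 >1
  x=-4.950: |R|=1.27720 >1
So |R|<1 on (-4.6875, 0).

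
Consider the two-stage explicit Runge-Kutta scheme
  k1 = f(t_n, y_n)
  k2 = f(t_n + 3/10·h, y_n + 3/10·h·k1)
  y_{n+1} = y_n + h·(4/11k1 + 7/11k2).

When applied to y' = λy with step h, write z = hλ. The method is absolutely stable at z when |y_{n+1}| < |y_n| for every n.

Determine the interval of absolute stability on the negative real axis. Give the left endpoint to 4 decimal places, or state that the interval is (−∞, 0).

Set f=λy, z=hλ:
  k1=λy_n ⇒ h·k1=z·y_n;  k2=λ(1+3/10z)y_n ⇒ h·k2=z(1+3/10z)y_n
  y_{n+1}/y_n = 1 + 4/11z + 7/11z(1+3/10z) = 1 + z + 21/110z²
  R(z) = 1 + z + 21/110z².

Boundary: |R(x)|=1, x<0.
x=-1.64: |R|=0.1265
R=1: x+21/110x²=0 ⇒ x=−110/21=-5.2381; min R=1−1/(4·21/110)=-0.3095>−1
Confirm numerically:
  x=-4.941: |R|=0.71976 <1
  x=-4.758: |R|=0.56391 <1
  x=-3.135: |R|=0.25870 <1
  x=-3.055: |R|=0.27324 <1
  x=-5.657: |R|=1.45241 >1
  x=-5.526: |R|=1.30373 >1
  x=-5.328: |R|=1.09145 >1
So |R|<1 on (-5.2381, 0).

z∈(-5.2381,0).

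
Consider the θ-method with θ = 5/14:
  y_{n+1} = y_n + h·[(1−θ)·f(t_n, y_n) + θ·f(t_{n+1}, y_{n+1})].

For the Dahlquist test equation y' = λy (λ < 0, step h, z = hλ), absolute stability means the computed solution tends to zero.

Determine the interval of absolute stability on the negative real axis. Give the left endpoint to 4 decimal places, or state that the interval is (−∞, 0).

(-7.0000, 0).

On y'=λy, z=hλ:
  y_{n+1} = y_n + z·[9/14·y_n + 5/14·y_{n+1}] ⇒ (1 − 5/14z)y_{n+1} = (1 + 9/14z)y_n
  so R(z) = (1 + 9/14z)/(1 − 5/14z).

Need |R(x)|<1, x<0.
x=-1.22: |R|=0.1502
R=−1: 1+9/14x = −1+5/14x ⇒ -2/7x=2 ⇒ x=2/(-2/7)=-7.0000
Confirm numerically:
  x=-4.307: |R|=0.69686 <1
  x=-4.237: |R|=0.68589 <1
  x=-4.184: |R|=0.67743 <1
  x=-7.368: |R|=1.02895 >1
  x=-7.347: |R|=1.02736 >1
Interval (-7.0000, 0).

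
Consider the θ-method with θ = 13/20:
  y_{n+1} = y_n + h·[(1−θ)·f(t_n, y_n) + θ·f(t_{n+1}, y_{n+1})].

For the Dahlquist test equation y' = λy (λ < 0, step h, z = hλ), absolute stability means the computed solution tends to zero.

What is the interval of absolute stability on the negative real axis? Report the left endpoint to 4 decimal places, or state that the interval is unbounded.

(−∞, 0) — no finite endpoint.

With y'=λy (z=hλ):
  y_{n+1} = y_n + z·[7/20·y_n + 13/20·y_{n+1}] ⇒ (1 − 13/20z)y_{n+1} = (1 + 7/20z)y_n
  so R(z) = (1 + 7/20z)/(1 − 13/20z).

Solve |R(x)|<1 on ℝ⁻.
x=-0.56: |R|=0.5894
x=-2: |R|=0.1304
x=-10: |R|=0.3333
x=-100: |R|=0.5152
θ=13/20≥1/2 ⇒ |1+7/20x|<|1−13/20x| ∀x<0 ⇒ stable on all of ℝ⁻.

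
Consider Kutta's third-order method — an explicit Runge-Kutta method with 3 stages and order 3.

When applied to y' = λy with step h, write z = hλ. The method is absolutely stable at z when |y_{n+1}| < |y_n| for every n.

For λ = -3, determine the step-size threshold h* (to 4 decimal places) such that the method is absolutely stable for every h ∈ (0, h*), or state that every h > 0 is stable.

On y'=λy, z=hλ:
  order 3, 3-stage ⇒ R(z)=1+z+z^2/2+z^3/6
  (e.g. R(-1.7)=-0.07383, |R|=0.07383)

Find x<0 with |R(x)|<1.
x=-1.7: |R|=0.0738
|R(-2.43)|=0.8690 |R(-1.28)|=0.1897 |R(-1.18)|=0.2424
Bisect:
  x_lo=-3.2355 |R|=2.6464  x_hi=-0.3400 |R|=0.7112
  mid=-1.78777 |R|=0.14203 →hi
  mid=-2.51163 |R|=0.99817 →hi
  mid=-2.87356 |R|=1.69955 →lo
  mid=-2.69260 |R|=1.32115 →lo
  mid=-2.60211 |R|=1.15310 →lo
  mid=-2.55687 |R|=1.07404 →lo
  mid=-2.53425 |R|=1.03571 →lo
  mid=-2.52294 |R|=1.01684 →lo
  mid=-2.51729 |R|=1.00748 →lo
  mid=-2.51446 |R|=1.00282 →lo
  ...
  [-2.51287,-2.51269] ⇒ x*=-2.5127
So |R|<1 on (-2.5127, 0).

(-2.5127,0); λ=-3 ⇒ h* = 0.8376.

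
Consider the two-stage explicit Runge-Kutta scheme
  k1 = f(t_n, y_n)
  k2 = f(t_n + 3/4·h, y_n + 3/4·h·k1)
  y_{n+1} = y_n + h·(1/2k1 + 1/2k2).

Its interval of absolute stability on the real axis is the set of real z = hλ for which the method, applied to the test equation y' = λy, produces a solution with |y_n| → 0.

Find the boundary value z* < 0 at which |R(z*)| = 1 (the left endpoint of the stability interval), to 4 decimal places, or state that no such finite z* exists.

With y'=λy (z=hλ):
  k1=λy_n ⇒ h·k1=z·y_n;  k2=λ(1+3/4z)y_n ⇒ h·k2=z(1+3/4z)y_n
  y_{n+1}/y_n = 1 + 1/2z + 1/2z(1+3/4z) = 1 + z + 3/8z²
  Hence R(z) = 1 + z + 3/8z².

Boundary: |R(x)|=1, x<0.
x=-0.62: |R|=0.5241
R=1: x+3/8x²=0 ⇒ x=−8/3=-2.6667; min R=1−1/(4·3/8)=0.3333>−1
Confirm numerically:
  x=-2.562: |R|=0.89944 <1
  x=-2.390: |R|=0.75204 <1
  x=-1.719: |R|=0.38911 <1
  x=-1.169: |R|=0.34346 <1
  x=-3.074: |R|=1.46955 >1
  x=-2.799: |R|=1.13890 >1
Interval (-2.6667, 0).

z* = -2.6667.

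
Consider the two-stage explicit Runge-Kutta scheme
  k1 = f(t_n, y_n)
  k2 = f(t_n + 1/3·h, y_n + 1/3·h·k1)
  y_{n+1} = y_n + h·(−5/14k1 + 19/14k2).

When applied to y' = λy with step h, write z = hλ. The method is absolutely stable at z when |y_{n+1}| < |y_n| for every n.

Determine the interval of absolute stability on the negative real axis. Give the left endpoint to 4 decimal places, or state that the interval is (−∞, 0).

(-2.2105, 0).

Set f=λy, z=hλ:
  k1=λy_n ⇒ h·k1=z·y_n;  k2=λ(1+1/3z)y_n ⇒ h·k2=z(1+1/3z)y_n
  y_{n+1}/y_n = 1 − 5/14z + 19/14z(1+1/3z) = 1 + z + 19/42z²
  R(z) = 1 + z + 19/42z².

Find x<0 with |R(x)|<1.
x=-1.39: |R|=0.4840
R=1: x+19/42x²=0 ⇒ x=−42/19=-2.2105; min R=1−1/(4·19/42)=0.4474>−1
Confirm numerically:
  x=-1.654: |R|=0.58359 <1
  x=-0.955: |R|=0.45758 <1
  x=-0.945: |R|=0.45899 <1
  x=-2.639: |R|=1.51153 >1
  x=-2.540: |R|=1.37858 >1
Interval (-2.2105, 0).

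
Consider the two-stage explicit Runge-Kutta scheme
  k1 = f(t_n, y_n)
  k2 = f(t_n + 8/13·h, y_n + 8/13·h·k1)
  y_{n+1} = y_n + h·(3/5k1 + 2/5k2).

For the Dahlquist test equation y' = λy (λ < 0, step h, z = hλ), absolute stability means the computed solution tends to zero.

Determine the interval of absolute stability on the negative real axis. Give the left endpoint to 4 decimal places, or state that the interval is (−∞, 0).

Test eqn y'=λy, z=hλ:
  k1=λy_n ⇒ h·k1=z·y_n;  k2=λ(1+8/13z)y_n ⇒ h·k2=z(1+8/13z)y_n
  y_{n+1}/y_n = 1 + 3/5z + 2/5z(1+8/13z) = 1 + z + 16/65z²
  R(z) = 1 + z + 16/65z².

Need |R(x)|<1, x<0.
x=-1.14: |R|=0.1799
R=1: x+16/65x²=0 ⇒ x=−65/16=-4.0625; min R=1−1/(4·16/65)=-0.0156>−1
Confirm numerically:
  x=-3.197: |R|=0.31889 <1
  x=-2.854: |R|=0.15100 <1
  x=-2.612: |R|=0.06740 <1
  x=-2.563: |R|=0.05398 <1
  x=-4.442: |R|=1.41495 >1
  x=-4.231: |R|=1.17549 >1
  x=-4.152: |R|=1.09147 >1
Stable set (-4.0625, 0).

(-4.0625, 0).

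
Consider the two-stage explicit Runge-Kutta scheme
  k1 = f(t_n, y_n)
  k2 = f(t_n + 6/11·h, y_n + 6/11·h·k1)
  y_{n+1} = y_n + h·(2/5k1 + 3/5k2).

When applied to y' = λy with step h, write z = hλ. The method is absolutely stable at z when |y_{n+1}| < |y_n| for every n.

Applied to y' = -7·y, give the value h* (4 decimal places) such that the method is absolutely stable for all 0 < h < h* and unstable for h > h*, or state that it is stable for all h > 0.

On y'=λy, z=hλ:
  k1=λy_n ⇒ h·k1=z·y_n;  k2=λ(1+6/11z)y_n ⇒ h·k2=z(1+6/11z)y_n
  y_{n+1}/y_n = 1 + 2/5z + 3/5z(1+6/11z) = 1 + z + 18/55z²
  so R(z) = 1 + z + 18/55z².

Find x<0 with |R(x)|<1.
x=-1.39: |R|=0.2423
R=1: x+18/55x²=0 ⇒ x=−55/18=-3.0556; min R=1−1/(4·18/55)=0.2361>−1
Confirm numerically:
  x=-2.930: |R|=0.87960 <1
  x=-2.727: |R|=0.70677 <1
  x=-2.592: |R|=0.60677 <1
  x=-2.246: |R|=0.40493 <1
  x=-3.178: |R|=1.12735 >1
  x=-3.106: |R|=1.05128 >1
So |R|<1 on (-3.0556, 0).

(-3.0556,0); λ=-7 ⇒ h* = (55/18)/7 = 0.4365.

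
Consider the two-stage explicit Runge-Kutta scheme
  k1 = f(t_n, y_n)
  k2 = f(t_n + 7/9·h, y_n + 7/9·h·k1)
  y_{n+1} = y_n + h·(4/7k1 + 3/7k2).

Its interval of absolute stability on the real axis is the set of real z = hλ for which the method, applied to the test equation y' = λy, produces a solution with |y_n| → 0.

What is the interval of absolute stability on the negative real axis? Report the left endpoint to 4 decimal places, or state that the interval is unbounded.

z∈(-3.0000,0).

Test eqn y'=λy, z=hλ:
  k1=λy_n ⇒ h·k1=z·y_n;  k2=λ(1+7/9z)y_n ⇒ h·k2=z(1+7/9z)y_n
  y_{n+1}/y_n = 1 + 4/7z + 3/7z(1+7/9z) = 1 + z + 1/3z²
  so R(z) = 1 + z + 1/3z².

Boundary: |R(x)|=1, x<0.
x=-0.31: |R|=0.7220
R=1: x+1/3x²=0 ⇒ x=−3=-3.0000; min R=1−1/(4·1/3)=0.2500>−1
Confirm numerically:
  x=-2.856: |R|=0.86291 <1
  x=-2.625: |R|=0.67188 <1
  x=-1.984: |R|=0.32809 <1
  x=-3.332: |R|=1.36874 >1
  x=-3.328: |R|=1.36386 >1
  x=-3.126: |R|=1.13129 >1
Interval (-3.0000, 0).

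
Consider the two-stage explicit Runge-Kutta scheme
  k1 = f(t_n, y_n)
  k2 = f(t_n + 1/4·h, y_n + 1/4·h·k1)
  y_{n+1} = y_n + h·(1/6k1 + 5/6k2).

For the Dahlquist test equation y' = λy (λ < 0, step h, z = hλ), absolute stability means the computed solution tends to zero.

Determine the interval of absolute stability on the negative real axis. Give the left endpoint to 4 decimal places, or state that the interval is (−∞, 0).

z∈(-4.8000,0).

Set f=λy, z=hλ:
  k1=λy_n ⇒ h·k1=z·y_n;  k2=λ(1+1/4z)y_n ⇒ h·k2=z(1+1/4z)y_n
  y_{n+1}/y_n = 1 + 1/6z + 5/6z(1+1/4z) = 1 + z + 5/24z²
  so R(z) = 1 + z + 5/24z².

Boundary: |R(x)|=1, x<0.
x=-1.58: |R|=0.0599
R=1: x+5/24x²=0 ⇒ x=−24/5=-4.8000; min R=1−1/(4·5/24)=-0.2000>−1
Confirm numerically:
  x=-4.638: |R|=0.84347 <1
  x=-4.374: |R|=0.61181 <1
  x=-4.066: |R|=0.37824 <1
  x=-5.152: |R|=1.37781 >1
  x=-5.028: |R|=1.23883 >1
Interval (-4.8000, 0).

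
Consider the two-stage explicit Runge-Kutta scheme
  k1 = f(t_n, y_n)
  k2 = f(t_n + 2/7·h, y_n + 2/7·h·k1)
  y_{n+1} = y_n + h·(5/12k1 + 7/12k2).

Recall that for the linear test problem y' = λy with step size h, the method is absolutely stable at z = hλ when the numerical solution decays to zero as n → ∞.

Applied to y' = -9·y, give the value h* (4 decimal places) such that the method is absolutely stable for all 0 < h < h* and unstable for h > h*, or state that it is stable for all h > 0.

(-6.0000,0); λ=-9 ⇒ h* = (6)/9 = 0.6667.

Set f=λy, z=hλ:
  k1=λy_n ⇒ h·k1=z·y_n;  k2=λ(1+2/7z)y_n ⇒ h·k2=z(1+2/7z)y_n
  y_{n+1}/y_n = 1 + 5/12z + 7/12z(1+2/7z) = 1 + z + 1/6z²
  Hence R(z) = 1 + z + 1/6z².

Solve |R(x)|<1 on ℝ⁻.
x=-0.68: |R|=0.3971
R=1: x+1/6x²=0 ⇒ x=−6=-6.0000; min R=1−1/(4·1/6)=-0.5000>−1
Confirm numerically:
  x=-5.284: |R|=0.36944 <1
  x=-4.060: |R|=0.31273 <1
  x=-3.399: |R|=0.47347 <1
  x=-3.118: |R|=0.49768 <1
  x=-6.481: |R|=1.51956 >1
  x=-6.453: |R|=1.48720 >1
  x=-6.098: |R|=1.09960 >1
Interval (-6.0000, 0).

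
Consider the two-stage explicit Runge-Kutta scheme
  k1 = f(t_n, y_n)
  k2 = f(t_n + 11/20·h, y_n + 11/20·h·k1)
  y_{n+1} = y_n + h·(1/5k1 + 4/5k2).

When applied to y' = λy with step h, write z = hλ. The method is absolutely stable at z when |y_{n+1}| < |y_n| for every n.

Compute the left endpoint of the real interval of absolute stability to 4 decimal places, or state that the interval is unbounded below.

z* = -2.2727.

Test eqn y'=λy, z=hλ:
  k1=λy_n ⇒ h·k1=z·y_n;  k2=λ(1+11/20z)y_n ⇒ h·k2=z(1+11/20z)y_n
  y_{n+1}/y_n = 1 + 1/5z + 4/5z(1+11/20z) = 1 + z + 11/25z²
  R(z) = 1 + z + 11/25z².

Solve |R(x)|<1 on ℝ⁻.
x=-0.54: |R|=0.5883
R=1: x+11/25x²=0 ⇒ x=−25/11=-2.2727; min R=1−1/(4·11/25)=0.4318>−1
Confirm numerically:
  x=-1.675: |R|=0.55947 <1
  x=-1.436: |R|=0.47132 <1
  x=-0.965: |R|=0.44474 <1
  x=-2.797: |R|=1.64521 >1
  x=-2.757: |R|=1.58746 >1
  x=-2.568: |R|=1.33363 >1
So |R|<1 on (-2.2727, 0).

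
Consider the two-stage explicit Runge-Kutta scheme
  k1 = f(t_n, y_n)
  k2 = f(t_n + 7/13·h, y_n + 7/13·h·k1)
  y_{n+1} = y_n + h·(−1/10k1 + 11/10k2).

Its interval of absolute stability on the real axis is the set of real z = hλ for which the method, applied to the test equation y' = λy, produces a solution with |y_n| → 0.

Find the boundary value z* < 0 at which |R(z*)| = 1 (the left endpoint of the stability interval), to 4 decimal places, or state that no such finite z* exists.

left endpoint -1.6883.

Test eqn y'=λy, z=hλ:
  k1=λy_n ⇒ h·k1=z·y_n;  k2=λ(1+7/13z)y_n ⇒ h·k2=z(1+7/13z)y_n
  y_{n+1}/y_n = 1 − 1/10z + 11/10z(1+7/13z) = 1 + z + 77/130z²
  so R(z) = 1 + z + 77/130z².

Find x<0 with |R(x)|<1.
x=-1.05: |R|=0.6030
R=1: x+77/130x²=0 ⇒ x=−130/77=-1.6883; min R=1−1/(4·77/130)=0.5779>−1
Confirm numerically:
  x=-1.636: |R|=0.94931 <1
  x=-1.621: |R|=0.93537 <1
  x=-1.572: |R|=0.89170 <1
  x=-0.919: |R|=0.58124 <1
  x=-2.052: |R|=1.44203 >1
  x=-1.785: |R|=1.10223 >1
  x=-1.749: |R|=1.06287 >1
Interval (-1.6883, 0).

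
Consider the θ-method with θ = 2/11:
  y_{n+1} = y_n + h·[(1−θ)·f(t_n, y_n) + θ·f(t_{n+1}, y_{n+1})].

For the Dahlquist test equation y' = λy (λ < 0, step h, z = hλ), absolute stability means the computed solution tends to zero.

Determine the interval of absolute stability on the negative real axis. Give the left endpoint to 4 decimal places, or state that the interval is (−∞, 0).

Set f=λy, z=hλ:
  y_{n+1} = y_n + z·[9/11·y_n + 2/11·y_{n+1}] ⇒ (1 − 2/11z)y_{n+1} = (1 + 9/11z)y_n
  R(z) = (1 + 9/11z)/(1 − 2/11z).

Need |R(x)|<1, x<0.
x=-1.39: |R|=0.1096
R=−1: 1+9/11x = −1+2/11x ⇒ -7/11x=2 ⇒ x=2/(-7/11)=-3.1429
Confirm numerically:
  x=-2.954: |R|=0.92181 <1
  x=-1.862: |R|=0.39106 <1
  x=-1.776: |R|=0.34250 <1
  x=-3.501: |R|=1.13926 >1
  x=-3.378: |R|=1.09270 >1
So |R|<1 on (-3.1429, 0).

z∈(-3.1429,0).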